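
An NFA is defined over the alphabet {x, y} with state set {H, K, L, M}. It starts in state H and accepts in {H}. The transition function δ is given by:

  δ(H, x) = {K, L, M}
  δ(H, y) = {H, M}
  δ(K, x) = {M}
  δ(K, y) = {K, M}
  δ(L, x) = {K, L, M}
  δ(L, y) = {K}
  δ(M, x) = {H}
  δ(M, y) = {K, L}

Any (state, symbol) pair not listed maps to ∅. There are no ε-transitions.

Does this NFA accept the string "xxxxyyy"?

Yes

Start in {H}.
Read 'x': {H} → {K, L, M}.
Read 'x': {K, L, M} → {H, K, L, M}.
Read 'x': {H, K, L, M} → {H, K, L, M}.
Read 'x': {H, K, L, M} → {H, K, L, M}.
Read 'y': {H, K, L, M} → {H, K, L, M}.
Read 'y': {H, K, L, M} → {H, K, L, M}.
Read 'y': {H, K, L, M} → {H, K, L, M}.
The final set {H, K, L, M} contains the accepting state H.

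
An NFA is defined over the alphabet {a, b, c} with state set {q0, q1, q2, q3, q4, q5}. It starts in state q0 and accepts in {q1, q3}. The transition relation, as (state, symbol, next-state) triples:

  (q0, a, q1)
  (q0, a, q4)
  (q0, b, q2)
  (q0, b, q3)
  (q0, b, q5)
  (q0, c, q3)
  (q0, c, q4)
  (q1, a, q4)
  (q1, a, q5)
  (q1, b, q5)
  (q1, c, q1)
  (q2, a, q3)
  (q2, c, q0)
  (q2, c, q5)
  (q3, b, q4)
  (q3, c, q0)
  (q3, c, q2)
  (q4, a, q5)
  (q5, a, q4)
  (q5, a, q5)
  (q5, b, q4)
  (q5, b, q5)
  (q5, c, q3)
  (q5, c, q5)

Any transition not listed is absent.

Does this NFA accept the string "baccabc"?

Yes

Start in {q0}.
Read 'b': {q0} → {q2, q3, q5}.
Read 'a': {q2, q3, q5} → {q3, q4, q5}.
Read 'c': {q3, q4, q5} → {q0, q2, q3, q5}.
Read 'c': {q0, q2, q3, q5} → {q0, q2, q3, q4, q5}.
Read 'a': {q0, q2, q3, q4, q5} → {q1, q3, q4, q5}.
Read 'b': {q1, q3, q4, q5} → {q4, q5}.
Read 'c': {q4, q5} → {q3, q5}.
The final set {q3, q5} contains the accepting state q3.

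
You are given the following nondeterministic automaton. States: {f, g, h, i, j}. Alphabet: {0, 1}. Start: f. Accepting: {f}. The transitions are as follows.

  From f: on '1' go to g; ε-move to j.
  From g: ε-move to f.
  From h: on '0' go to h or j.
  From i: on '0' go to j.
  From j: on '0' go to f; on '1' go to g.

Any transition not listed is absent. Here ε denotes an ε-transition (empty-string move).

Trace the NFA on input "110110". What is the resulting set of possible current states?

Start: ε-closure({f}) = {f, j}.
Read '1': {f, j} → {f, g, j}.
Read '1': {f, g, j} → {f, g, j}.
Read '0': {f, g, j} → {f, j}.
Read '1': {f, j} → {f, g, j}.
Read '1': {f, g, j} → {f, g, j}.
Read '0': {f, g, j} → {f, j}.

{f, j}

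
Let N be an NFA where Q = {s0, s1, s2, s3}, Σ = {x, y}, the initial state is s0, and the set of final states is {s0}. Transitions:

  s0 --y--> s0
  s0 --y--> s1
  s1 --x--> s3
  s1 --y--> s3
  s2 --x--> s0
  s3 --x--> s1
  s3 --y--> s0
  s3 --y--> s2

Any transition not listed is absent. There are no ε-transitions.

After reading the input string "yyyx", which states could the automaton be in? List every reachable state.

Start in {s0}.
Read 'y': {s0} → {s0, s1}.
Read 'y': {s0, s1} → {s0, s1, s3}.
Read 'y': {s0, s1, s3} → {s0, s1, s2, s3}.
Read 'x': {s0, s1, s2, s3} → {s0, s1, s3}.

{s0, s1, s3}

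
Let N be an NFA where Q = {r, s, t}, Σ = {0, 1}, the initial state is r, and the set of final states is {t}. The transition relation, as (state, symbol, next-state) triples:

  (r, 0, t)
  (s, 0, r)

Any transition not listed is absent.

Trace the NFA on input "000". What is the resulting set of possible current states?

∅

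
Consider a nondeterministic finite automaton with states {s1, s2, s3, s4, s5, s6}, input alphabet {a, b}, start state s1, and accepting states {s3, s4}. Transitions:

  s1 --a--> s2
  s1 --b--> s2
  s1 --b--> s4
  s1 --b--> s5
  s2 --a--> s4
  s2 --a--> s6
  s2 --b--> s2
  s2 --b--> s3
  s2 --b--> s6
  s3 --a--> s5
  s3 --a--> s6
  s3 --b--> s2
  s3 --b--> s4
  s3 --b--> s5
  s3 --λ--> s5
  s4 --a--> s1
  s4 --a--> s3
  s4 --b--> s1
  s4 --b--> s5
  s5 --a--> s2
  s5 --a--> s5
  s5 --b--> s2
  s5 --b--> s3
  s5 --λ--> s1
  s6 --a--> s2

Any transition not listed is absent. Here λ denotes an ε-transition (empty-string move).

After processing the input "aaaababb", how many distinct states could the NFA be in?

Start in {s1}.
Read 'a': s1→{s2}; now {s2}.
Read 'a': s2→{s4, s6}; now {s4, s6}.
Read 'a': s4→{s1, s3}, s6→{s2}; union {s1, s2, s3}; ε-closure = {s1, s2, s3, s5}.
Read 'a': s1→{s2}, s2→{s4, s6}, s3→{s5, s6}, s5→{s2, s5}; union {s2, s4, s5, s6}; ε-closure = {s1, s2, s4, s5, s6}.
Read 'b': s1→{s2, s4, s5}, s2→{s2, s3, s6}, s4→{s1, s5}, s5→{s2, s3}, s6→∅; now {s1, s2, s3, s4, s5, s6}.
Read 'a': s1→{s2}, s2→{s4, s6}, s3→{s5, s6}, s4→{s1, s3}, s5→{s2, s5}, s6→{s2}; now {s1, s2, s3, s4, s5, s6}.
Read 'b': s1→{s2, s4, s5}, s2→{s2, s3, s6}, s3→{s2, s4, s5}, s4→{s1, s5}, s5→{s2, s3}, s6→∅; now {s1, s2, s3, s4, s5, s6}.
Read 'b': s1→{s2, s4, s5}, s2→{s2, s3, s6}, s3→{s2, s4, s5}, s4→{s1, s5}, s5→{s2, s3}, s6→∅; now {s1, s2, s3, s4, s5, s6}.
That set has 6 states.

6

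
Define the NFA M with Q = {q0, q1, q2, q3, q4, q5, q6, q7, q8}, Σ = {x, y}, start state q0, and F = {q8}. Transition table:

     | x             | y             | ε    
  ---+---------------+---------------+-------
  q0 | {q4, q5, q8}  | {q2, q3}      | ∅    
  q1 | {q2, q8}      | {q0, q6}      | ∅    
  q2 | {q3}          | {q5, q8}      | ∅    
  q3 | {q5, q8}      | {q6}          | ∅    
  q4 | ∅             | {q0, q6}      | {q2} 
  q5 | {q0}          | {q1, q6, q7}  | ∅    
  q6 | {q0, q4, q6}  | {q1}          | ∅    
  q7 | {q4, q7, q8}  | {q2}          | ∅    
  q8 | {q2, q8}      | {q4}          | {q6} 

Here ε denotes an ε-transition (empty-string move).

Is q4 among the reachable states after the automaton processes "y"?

No

Start in {q0}.
Read 'y': q0→{q2, q3}; now {q2, q3}.
State q4 is not in {q2, q3}.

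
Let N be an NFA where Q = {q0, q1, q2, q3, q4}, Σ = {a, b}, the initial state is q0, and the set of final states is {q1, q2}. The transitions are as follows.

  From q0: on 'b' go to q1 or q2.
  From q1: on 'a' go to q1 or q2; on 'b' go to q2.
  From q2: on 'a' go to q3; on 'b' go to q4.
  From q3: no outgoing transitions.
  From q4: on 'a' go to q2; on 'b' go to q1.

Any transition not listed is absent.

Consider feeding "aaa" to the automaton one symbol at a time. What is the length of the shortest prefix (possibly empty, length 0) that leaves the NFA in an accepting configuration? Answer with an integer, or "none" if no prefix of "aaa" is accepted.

none

Start in {q0}.
Read 'a': q0→∅; now ∅.
The set is empty and remains empty for the remaining 2 symbols.
No reachable set along the way intersects F.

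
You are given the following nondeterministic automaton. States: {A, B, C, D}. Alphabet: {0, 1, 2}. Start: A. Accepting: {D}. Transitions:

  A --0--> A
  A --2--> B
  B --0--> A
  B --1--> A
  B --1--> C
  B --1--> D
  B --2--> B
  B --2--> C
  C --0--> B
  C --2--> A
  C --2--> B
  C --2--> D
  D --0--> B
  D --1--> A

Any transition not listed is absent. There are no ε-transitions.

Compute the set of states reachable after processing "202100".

{A}

Start in {A}.
Read '2': {A} → {B}.
Read '0': {B} → {A}.
Read '2': {A} → {B}.
Read '1': {B} → {A, C, D}.
Read '0': {A, C, D} → {A, B}.
Read '0': {A, B} → {A}.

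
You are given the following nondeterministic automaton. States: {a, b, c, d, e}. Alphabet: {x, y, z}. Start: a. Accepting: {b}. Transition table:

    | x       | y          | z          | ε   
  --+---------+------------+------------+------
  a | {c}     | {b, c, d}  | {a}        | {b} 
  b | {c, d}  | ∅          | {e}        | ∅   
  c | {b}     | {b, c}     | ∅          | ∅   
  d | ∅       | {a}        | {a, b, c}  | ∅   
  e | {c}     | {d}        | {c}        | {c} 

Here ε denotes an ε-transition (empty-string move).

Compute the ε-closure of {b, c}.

{b, c}

Begin with {b, c}.
No ε-moves leave this set, so the closure equals the set itself.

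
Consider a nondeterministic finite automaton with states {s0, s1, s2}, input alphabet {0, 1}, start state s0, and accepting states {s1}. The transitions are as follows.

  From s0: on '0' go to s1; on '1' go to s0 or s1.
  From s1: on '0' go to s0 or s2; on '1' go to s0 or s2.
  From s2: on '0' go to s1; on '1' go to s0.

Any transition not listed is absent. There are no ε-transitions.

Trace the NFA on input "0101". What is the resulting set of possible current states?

{s0, s2}

Start in {s0}.
Read '0': s0→{s1}; now {s1}.
Read '1': s1→{s0, s2}; now {s0, s2}.
Read '0': s0→{s1}, s2→{s1}; now {s1}.
Read '1': s1→{s0, s2}; now {s0, s2}.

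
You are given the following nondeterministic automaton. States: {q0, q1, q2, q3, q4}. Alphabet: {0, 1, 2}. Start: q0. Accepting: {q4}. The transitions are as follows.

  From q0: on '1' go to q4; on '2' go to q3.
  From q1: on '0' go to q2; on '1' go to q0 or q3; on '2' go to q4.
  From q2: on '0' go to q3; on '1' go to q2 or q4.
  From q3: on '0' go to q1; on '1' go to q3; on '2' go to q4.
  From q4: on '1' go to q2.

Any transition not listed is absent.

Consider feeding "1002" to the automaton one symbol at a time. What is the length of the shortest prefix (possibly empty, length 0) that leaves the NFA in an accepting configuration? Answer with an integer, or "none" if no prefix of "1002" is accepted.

1

Start in {q0}.
Read '1': {q0} → {q4}.
None of the earlier sets intersect F, but {q4} does.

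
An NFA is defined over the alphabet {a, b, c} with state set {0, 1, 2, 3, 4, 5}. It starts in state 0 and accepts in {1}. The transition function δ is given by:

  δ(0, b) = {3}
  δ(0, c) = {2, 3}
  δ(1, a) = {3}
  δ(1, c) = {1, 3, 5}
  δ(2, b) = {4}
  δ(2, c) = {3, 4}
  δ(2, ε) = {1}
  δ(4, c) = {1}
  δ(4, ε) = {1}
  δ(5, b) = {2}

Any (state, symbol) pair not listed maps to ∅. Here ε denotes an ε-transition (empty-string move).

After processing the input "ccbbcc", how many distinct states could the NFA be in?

3

Start in {0}.
Read 'c': {0} → {1, 2, 3}.
Read 'c': {1, 2, 3} → {1, 3, 4, 5}.
Read 'b': {1, 3, 4, 5} → {1, 2}.
Read 'b': {1, 2} → {1, 4}.
Read 'c': {1, 4} → {1, 3, 5}.
Read 'c': {1, 3, 5} → {1, 3, 5}.
That set has 3 states.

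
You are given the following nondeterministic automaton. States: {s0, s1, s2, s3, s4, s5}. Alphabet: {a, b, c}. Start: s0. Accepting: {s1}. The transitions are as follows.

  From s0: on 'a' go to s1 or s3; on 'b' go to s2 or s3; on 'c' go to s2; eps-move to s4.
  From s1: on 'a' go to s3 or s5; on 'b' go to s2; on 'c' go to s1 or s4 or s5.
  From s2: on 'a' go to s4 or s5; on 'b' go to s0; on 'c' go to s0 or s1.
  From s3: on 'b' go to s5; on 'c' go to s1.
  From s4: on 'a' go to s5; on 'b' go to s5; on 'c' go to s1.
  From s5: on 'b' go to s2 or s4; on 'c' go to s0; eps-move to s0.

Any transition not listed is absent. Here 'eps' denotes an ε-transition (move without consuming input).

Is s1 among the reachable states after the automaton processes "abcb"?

No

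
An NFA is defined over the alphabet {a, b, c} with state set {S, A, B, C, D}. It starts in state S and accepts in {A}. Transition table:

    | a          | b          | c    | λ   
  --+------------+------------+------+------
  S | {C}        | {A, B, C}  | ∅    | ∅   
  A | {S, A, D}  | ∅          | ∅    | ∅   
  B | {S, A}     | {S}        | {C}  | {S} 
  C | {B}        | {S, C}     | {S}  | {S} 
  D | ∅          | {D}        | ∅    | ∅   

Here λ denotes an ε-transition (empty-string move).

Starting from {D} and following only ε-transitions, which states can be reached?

{D}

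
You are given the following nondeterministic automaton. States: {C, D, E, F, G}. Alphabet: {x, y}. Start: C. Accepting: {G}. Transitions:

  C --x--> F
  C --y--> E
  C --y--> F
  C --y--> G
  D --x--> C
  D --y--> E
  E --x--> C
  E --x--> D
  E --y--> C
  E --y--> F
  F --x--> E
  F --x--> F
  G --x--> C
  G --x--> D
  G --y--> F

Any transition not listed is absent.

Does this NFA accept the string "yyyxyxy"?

Yes

Start in {C}.
Read 'y': C→{E, F, G}; now {E, F, G}.
Read 'y': E→{C, F}, F→∅, G→{F}; now {C, F}.
Read 'y': C→{E, F, G}, F→∅; now {E, F, G}.
Read 'x': E→{C, D}, F→{E, F}, G→{C, D}; now {C, D, E, F}.
Read 'y': C→{E, F, G}, D→{E}, E→{C, F}, F→∅; now {C, E, F, G}.
Read 'x': C→{F}, E→{C, D}, F→{E, F}, G→{C, D}; now {C, D, E, F}.
Read 'y': C→{E, F, G}, D→{E}, E→{C, F}, F→∅; now {C, E, F, G}.
The final set {C, E, F, G} contains the accepting state G.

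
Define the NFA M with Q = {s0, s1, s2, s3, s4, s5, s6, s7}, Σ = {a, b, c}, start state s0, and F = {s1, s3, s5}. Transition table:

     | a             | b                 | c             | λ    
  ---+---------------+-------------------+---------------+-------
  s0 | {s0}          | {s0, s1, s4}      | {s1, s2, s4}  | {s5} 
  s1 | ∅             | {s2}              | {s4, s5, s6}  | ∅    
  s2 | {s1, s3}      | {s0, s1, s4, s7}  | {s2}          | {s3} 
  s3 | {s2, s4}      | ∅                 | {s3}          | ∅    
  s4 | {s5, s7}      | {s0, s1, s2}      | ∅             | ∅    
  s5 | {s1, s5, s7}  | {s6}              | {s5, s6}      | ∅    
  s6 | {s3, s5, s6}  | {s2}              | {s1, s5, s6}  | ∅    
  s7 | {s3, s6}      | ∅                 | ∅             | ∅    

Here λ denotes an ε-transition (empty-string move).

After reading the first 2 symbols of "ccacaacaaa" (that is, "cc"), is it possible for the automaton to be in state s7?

No

Start: ε-closure({s0}) = {s0, s5}.
Read 'c': {s0, s5} → {s1, s2, s3, s4, s5, s6}.
Read 'c': {s1, s2, s3, s4, s5, s6} → {s1, s2, s3, s4, s5, s6}.
State s7 is not in {s1, s2, s3, s4, s5, s6}.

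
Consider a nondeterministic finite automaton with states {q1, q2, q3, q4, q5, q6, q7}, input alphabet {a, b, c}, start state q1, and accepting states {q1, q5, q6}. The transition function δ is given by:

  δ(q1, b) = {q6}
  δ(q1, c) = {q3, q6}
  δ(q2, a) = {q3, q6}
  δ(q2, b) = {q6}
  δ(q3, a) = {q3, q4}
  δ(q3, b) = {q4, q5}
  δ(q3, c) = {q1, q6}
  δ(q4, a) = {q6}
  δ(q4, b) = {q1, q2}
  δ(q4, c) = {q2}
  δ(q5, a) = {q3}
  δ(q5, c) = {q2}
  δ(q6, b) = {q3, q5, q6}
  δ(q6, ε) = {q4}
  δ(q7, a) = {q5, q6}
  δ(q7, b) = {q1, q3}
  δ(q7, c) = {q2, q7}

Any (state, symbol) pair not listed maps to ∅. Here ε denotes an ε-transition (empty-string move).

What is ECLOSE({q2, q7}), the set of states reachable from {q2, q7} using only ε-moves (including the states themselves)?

Begin with {q2, q7}.
No ε-moves leave this set, so the closure equals the set itself.

{q2, q7}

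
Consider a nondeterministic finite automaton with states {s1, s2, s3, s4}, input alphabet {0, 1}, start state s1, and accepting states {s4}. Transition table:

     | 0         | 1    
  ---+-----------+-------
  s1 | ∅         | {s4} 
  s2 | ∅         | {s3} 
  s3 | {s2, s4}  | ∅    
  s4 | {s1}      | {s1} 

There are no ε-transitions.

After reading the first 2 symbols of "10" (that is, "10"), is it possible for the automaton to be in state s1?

Yes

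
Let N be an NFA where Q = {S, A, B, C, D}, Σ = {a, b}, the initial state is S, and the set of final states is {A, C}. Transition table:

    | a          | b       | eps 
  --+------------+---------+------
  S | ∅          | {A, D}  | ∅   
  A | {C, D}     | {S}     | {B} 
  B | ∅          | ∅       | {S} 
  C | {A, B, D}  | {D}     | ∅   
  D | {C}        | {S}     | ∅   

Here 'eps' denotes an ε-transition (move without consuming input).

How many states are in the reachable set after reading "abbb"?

0

Start in {S}.
Read 'a': S→∅; now ∅.
The set is empty and remains empty for the remaining 3 symbols.
That set has 0 states.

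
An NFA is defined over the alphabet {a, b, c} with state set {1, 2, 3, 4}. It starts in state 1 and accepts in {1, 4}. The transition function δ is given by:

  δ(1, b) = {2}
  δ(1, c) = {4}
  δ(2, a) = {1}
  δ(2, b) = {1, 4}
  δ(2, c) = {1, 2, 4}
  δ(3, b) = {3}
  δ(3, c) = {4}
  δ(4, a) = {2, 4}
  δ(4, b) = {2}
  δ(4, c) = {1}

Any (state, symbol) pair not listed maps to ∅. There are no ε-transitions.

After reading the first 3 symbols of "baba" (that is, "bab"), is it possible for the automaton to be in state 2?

Start in {1}.
Read 'b': {1} → {2}.
Read 'a': {2} → {1}.
Read 'b': {1} → {2}.
State 2 is in {2}.

Yes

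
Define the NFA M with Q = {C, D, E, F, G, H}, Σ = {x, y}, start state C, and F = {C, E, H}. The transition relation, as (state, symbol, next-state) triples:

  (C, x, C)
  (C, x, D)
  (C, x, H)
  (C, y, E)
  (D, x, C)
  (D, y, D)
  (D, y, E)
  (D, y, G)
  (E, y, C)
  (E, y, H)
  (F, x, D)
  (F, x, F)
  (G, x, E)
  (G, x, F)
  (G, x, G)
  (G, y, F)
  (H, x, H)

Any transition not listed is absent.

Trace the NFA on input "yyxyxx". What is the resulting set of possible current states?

{C, D, E, F, G, H}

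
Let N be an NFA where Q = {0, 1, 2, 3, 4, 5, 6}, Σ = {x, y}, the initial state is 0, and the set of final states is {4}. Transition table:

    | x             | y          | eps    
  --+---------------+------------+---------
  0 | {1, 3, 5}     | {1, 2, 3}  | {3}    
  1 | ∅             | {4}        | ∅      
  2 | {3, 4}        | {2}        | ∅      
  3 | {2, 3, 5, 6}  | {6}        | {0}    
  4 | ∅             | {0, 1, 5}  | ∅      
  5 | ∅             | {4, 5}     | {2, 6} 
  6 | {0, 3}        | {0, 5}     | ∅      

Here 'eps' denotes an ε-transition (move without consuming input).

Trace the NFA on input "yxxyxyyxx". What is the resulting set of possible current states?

Start: ε-closure({0}) = {0, 3}.
Read 'y': 0→{1, 2, 3}, 3→{6}; union {1, 2, 3, 6}; ε-closure = {0, 1, 2, 3, 6}.
Read 'x': 0→{1, 3, 5}, 1→∅, 2→{3, 4}, 3→{2, 3, 5, 6}, 6→{0, 3}; now {0, 1, 2, 3, 4, 5, 6}.
Read 'x': 0→{1, 3, 5}, 1→∅, 2→{3, 4}, 3→{2, 3, 5, 6}, 4→∅, 5→∅, 6→{0, 3}; now {0, 1, 2, 3, 4, 5, 6}.
Read 'y': 0→{1, 2, 3}, 1→{4}, 2→{2}, 3→{6}, 4→{0, 1, 5}, 5→{4, 5}, 6→{0, 5}; now {0, 1, 2, 3, 4, 5, 6}.
Read 'x': 0→{1, 3, 5}, 1→∅, 2→{3, 4}, 3→{2, 3, 5, 6}, 4→∅, 5→∅, 6→{0, 3}; now {0, 1, 2, 3, 4, 5, 6}.
Read 'y': 0→{1, 2, 3}, 1→{4}, 2→{2}, 3→{6}, 4→{0, 1, 5}, 5→{4, 5}, 6→{0, 5}; now {0, 1, 2, 3, 4, 5, 6}.
Read 'y': 0→{1, 2, 3}, 1→{4}, 2→{2}, 3→{6}, 4→{0, 1, 5}, 5→{4, 5}, 6→{0, 5}; now {0, 1, 2, 3, 4, 5, 6}.
Read 'x': 0→{1, 3, 5}, 1→∅, 2→{3, 4}, 3→{2, 3, 5, 6}, 4→∅, 5→∅, 6→{0, 3}; now {0, 1, 2, 3, 4, 5, 6}.
Read 'x': 0→{1, 3, 5}, 1→∅, 2→{3, 4}, 3→{2, 3, 5, 6}, 4→∅, 5→∅, 6→{0, 3}; now {0, 1, 2, 3, 4, 5, 6}.

{0, 1, 2, 3, 4, 5, 6}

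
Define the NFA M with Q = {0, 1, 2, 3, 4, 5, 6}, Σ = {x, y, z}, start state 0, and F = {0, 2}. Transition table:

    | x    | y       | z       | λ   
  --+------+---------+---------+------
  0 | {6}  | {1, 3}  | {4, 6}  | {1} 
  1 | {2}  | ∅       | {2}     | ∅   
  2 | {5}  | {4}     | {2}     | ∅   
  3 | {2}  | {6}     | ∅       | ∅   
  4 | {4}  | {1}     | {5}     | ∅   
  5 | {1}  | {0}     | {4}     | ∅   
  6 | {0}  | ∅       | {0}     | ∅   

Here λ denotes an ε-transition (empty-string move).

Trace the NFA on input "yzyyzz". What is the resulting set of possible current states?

{2}

Start: ε-closure({0}) = {0, 1}.
Read 'y': {0, 1} → {1, 3}.
Read 'z': {1, 3} → {2}.
Read 'y': {2} → {4}.
Read 'y': {4} → {1}.
Read 'z': {1} → {2}.
Read 'z': {2} → {2}.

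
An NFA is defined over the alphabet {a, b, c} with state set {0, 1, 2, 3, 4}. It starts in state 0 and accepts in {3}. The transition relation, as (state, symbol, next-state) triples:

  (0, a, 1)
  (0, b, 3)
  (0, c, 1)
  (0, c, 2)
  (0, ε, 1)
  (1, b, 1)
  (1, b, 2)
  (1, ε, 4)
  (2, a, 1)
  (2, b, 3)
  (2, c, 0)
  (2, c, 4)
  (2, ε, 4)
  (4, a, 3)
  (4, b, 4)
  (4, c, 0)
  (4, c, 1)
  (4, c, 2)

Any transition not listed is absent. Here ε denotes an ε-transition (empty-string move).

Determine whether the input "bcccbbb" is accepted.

Start: ε-closure({0}) = {0, 1, 4}.
Read 'b': 0→{3}, 1→{1, 2}, 4→{4}; now {1, 2, 3, 4}.
Read 'c': 1→∅, 2→{0, 4}, 3→∅, 4→{0, 1, 2}; now {0, 1, 2, 4}.
Read 'c': 0→{1, 2}, 1→∅, 2→{0, 4}, 4→{0, 1, 2}; now {0, 1, 2, 4}.
Read 'c': 0→{1, 2}, 1→∅, 2→{0, 4}, 4→{0, 1, 2}; now {0, 1, 2, 4}.
Read 'b': 0→{3}, 1→{1, 2}, 2→{3}, 4→{4}; now {1, 2, 3, 4}.
Read 'b': 1→{1, 2}, 2→{3}, 3→∅, 4→{4}; now {1, 2, 3, 4}.
Read 'b': 1→{1, 2}, 2→{3}, 3→∅, 4→{4}; now {1, 2, 3, 4}.
The final set {1, 2, 3, 4} contains the accepting state 3.

Yes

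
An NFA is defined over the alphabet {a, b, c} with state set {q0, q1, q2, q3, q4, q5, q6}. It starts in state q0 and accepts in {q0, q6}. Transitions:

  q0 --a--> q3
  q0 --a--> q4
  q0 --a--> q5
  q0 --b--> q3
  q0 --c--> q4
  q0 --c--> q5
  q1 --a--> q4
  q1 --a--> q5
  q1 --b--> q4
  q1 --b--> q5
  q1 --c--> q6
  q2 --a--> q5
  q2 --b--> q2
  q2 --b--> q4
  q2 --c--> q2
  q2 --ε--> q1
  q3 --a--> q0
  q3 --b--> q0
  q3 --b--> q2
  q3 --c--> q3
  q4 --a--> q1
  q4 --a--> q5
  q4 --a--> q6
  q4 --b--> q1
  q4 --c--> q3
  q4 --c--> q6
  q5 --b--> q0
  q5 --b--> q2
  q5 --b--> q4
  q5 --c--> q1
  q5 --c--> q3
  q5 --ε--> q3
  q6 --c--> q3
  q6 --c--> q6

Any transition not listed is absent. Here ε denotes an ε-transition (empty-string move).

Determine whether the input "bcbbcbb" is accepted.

Yes

Start in {q0}.
Read 'b': {q0} → {q3}.
Read 'c': {q3} → {q3}.
Read 'b': {q3} → {q0, q1, q2}.
Read 'b': {q0, q1, q2} → {q1, q2, q3, q4, q5}.
Read 'c': {q1, q2, q3, q4, q5} → {q1, q2, q3, q6}.
Read 'b': {q1, q2, q3, q6} → {q0, q1, q2, q3, q4, q5}.
Read 'b': {q0, q1, q2, q3, q4, q5} → {q0, q1, q2, q3, q4, q5}.
The final set {q0, q1, q2, q3, q4, q5} contains the accepting state q0.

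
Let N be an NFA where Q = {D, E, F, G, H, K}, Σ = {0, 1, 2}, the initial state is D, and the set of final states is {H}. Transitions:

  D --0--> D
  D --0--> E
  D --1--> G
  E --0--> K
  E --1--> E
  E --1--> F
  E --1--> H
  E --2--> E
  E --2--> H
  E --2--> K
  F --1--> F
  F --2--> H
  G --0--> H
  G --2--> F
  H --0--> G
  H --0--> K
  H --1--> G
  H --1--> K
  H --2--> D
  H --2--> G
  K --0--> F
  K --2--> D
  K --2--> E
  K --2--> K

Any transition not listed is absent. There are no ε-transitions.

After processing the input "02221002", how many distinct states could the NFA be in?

6

Start in {D}.
Read '0': {D} → {D, E}.
Read '2': {D, E} → {E, H, K}.
Read '2': {E, H, K} → {D, E, G, H, K}.
Read '2': {D, E, G, H, K} → {D, E, F, G, H, K}.
Read '1': {D, E, F, G, H, K} → {E, F, G, H, K}.
Read '0': {E, F, G, H, K} → {F, G, H, K}.
Read '0': {F, G, H, K} → {F, G, H, K}.
Read '2': {F, G, H, K} → {D, E, F, G, H, K}.
That set has 6 states.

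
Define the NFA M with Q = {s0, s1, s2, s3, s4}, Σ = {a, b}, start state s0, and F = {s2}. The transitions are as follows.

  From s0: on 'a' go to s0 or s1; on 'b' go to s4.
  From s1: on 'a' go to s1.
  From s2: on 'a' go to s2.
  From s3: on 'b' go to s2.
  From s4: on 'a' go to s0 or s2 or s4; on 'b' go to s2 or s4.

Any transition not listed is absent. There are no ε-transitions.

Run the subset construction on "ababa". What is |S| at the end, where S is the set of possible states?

Start in {s0}.
Read 'a': s0→{s0, s1}; now {s0, s1}.
Read 'b': s0→{s4}, s1→∅; now {s4}.
Read 'a': s4→{s0, s2, s4}; now {s0, s2, s4}.
Read 'b': s0→{s4}, s2→∅, s4→{s2, s4}; now {s2, s4}.
Read 'a': s2→{s2}, s4→{s0, s2, s4}; now {s0, s2, s4}.
That set has 3 states.

3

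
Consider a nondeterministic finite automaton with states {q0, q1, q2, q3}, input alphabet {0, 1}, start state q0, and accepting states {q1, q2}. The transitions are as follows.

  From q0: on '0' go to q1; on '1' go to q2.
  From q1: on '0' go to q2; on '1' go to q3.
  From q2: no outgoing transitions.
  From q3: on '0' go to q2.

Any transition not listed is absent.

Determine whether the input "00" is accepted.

Start in {q0}.
Read '0': {q0} → {q1}.
Read '0': {q1} → {q2}.
The final set {q2} contains the accepting state q2.

Yes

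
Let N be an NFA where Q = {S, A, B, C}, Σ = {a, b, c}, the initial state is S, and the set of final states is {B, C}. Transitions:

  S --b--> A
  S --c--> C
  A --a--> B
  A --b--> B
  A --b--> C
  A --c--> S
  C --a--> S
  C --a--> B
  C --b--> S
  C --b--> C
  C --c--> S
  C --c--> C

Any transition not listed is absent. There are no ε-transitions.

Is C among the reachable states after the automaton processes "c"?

Yes

Start in {S}.
Read 'c': {S} → {C}.
State C is in {C}.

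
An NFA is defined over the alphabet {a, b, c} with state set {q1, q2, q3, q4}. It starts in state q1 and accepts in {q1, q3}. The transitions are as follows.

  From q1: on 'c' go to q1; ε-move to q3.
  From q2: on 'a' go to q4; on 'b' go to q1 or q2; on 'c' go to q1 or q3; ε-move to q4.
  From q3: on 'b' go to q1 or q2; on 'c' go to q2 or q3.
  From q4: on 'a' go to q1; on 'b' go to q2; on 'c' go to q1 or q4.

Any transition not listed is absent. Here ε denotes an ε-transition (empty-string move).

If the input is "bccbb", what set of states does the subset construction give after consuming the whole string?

{q1, q2, q3, q4}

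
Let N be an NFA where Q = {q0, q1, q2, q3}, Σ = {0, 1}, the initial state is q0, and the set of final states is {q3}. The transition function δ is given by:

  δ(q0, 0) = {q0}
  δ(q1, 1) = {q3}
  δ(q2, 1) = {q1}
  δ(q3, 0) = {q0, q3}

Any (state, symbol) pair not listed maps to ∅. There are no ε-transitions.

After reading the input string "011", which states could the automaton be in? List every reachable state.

∅

Start in {q0}.
Read '0': q0→{q0}; now {q0}.
Read '1': q0→∅; now ∅.
The set is empty and remains empty for the remaining 1 symbol.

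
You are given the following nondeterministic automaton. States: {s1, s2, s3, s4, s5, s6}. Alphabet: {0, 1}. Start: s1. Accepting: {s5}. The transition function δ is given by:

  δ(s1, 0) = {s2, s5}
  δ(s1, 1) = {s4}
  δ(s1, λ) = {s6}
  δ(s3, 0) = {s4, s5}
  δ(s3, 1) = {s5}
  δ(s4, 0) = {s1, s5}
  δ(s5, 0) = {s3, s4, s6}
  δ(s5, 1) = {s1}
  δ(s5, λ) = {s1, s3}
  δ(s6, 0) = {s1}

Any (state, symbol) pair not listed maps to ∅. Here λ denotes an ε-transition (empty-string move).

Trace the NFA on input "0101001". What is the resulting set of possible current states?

{s1, s3, s4, s5, s6}

Start: ε-closure({s1}) = {s1, s6}.
Read '0': s1→{s2, s5}, s6→{s1}; union {s1, s2, s5}; ε-closure = {s1, s2, s3, s5, s6}.
Read '1': s1→{s4}, s2→∅, s3→{s5}, s5→{s1}, s6→∅; union {s1, s4, s5}; ε-closure = {s1, s3, s4, s5, s6}.
Read '0': s1→{s2, s5}, s3→{s4, s5}, s4→{s1, s5}, s5→{s3, s4, s6}, s6→{s1}; now {s1, s2, s3, s4, s5, s6}.
Read '1': s1→{s4}, s2→∅, s3→{s5}, s4→∅, s5→{s1}, s6→∅; union {s1, s4, s5}; ε-closure = {s1, s3, s4, s5, s6}.
Read '0': s1→{s2, s5}, s3→{s4, s5}, s4→{s1, s5}, s5→{s3, s4, s6}, s6→{s1}; now {s1, s2, s3, s4, s5, s6}.
Read '0': s1→{s2, s5}, s2→∅, s3→{s4, s5}, s4→{s1, s5}, s5→{s3, s4, s6}, s6→{s1}; now {s1, s2, s3, s4, s5, s6}.
Read '1': s1→{s4}, s2→∅, s3→{s5}, s4→∅, s5→{s1}, s6→∅; union {s1, s4, s5}; ε-closure = {s1, s3, s4, s5, s6}.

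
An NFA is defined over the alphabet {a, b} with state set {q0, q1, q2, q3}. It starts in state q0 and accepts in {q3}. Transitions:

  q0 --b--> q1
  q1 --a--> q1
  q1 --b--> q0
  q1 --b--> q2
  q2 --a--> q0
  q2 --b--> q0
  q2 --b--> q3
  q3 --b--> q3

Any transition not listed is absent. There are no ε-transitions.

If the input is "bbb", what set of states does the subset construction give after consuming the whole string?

Start in {q0}.
Read 'b': {q0} → {q1}.
Read 'b': {q1} → {q0, q2}.
Read 'b': {q0, q2} → {q0, q1, q3}.

{q0, q1, q3}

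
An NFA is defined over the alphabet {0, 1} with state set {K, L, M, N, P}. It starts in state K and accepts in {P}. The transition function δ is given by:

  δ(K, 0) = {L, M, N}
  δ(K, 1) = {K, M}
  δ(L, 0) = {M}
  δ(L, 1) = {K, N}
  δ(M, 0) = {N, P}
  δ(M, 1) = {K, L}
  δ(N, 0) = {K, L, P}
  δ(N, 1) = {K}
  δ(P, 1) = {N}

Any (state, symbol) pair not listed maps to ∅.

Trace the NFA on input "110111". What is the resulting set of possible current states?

{K, L, M}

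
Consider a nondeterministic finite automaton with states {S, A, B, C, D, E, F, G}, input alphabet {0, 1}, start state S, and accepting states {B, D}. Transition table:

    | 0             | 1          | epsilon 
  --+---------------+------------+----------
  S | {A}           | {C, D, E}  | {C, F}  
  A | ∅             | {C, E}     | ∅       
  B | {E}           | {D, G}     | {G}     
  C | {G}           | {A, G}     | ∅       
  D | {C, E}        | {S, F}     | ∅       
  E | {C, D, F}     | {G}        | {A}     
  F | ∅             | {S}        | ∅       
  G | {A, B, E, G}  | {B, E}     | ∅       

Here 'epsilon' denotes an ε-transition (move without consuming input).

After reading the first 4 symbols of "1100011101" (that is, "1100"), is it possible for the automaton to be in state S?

No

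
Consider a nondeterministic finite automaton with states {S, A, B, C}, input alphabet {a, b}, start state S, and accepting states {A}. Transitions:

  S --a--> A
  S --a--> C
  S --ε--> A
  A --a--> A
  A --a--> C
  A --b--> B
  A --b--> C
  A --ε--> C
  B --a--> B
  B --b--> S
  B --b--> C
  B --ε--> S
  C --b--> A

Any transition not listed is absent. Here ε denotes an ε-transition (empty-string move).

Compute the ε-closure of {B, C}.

Begin with {B, C}.
ε-move B → S; add S.
ε-move S → A; add A.

{S, A, B, C}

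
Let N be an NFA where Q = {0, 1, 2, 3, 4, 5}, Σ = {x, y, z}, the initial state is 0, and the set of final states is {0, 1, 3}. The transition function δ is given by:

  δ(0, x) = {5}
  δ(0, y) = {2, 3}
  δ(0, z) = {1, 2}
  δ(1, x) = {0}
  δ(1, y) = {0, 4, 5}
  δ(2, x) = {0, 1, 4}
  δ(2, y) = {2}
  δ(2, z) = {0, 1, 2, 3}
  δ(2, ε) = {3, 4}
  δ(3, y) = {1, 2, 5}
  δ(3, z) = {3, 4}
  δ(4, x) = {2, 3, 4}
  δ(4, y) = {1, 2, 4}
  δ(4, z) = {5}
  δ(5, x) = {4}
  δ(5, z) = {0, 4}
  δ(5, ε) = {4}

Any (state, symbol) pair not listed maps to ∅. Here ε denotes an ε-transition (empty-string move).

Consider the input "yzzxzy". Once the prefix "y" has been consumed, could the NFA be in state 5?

No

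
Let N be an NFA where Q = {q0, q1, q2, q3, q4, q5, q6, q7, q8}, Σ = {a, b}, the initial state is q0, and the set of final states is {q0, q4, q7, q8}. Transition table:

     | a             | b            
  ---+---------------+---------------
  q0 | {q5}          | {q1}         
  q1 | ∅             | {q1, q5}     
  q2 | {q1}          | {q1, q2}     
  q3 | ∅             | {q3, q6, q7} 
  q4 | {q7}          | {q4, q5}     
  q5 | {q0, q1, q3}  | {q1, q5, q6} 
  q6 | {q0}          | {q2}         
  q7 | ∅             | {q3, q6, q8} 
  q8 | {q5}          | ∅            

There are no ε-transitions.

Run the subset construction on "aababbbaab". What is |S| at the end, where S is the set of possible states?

5

Start in {q0}.
Read 'a': {q0} → {q5}.
Read 'a': {q5} → {q0, q1, q3}.
Read 'b': {q0, q1, q3} → {q1, q3, q5, q6, q7}.
Read 'a': {q1, q3, q5, q6, q7} → {q0, q1, q3}.
Read 'b': {q0, q1, q3} → {q1, q3, q5, q6, q7}.
Read 'b': {q1, q3, q5, q6, q7} → {q1, q2, q3, q5, q6, q7, q8}.
Read 'b': {q1, q2, q3, q5, q6, q7, q8} → {q1, q2, q3, q5, q6, q7, q8}.
Read 'a': {q1, q2, q3, q5, q6, q7, q8} → {q0, q1, q3, q5}.
Read 'a': {q0, q1, q3, q5} → {q0, q1, q3, q5}.
Read 'b': {q0, q1, q3, q5} → {q1, q3, q5, q6, q7}.
That set has 5 states.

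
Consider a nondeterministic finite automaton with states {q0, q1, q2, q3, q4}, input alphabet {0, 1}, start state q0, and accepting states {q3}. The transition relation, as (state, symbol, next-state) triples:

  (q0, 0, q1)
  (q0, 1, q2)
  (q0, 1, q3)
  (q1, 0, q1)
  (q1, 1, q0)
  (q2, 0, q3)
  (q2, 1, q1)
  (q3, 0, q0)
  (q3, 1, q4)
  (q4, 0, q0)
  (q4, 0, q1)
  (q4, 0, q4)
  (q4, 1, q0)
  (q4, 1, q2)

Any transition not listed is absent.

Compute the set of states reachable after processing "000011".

{q2, q3}

Start in {q0}.
Read '0': {q0} → {q1}.
Read '0': {q1} → {q1}.
Read '0': {q1} → {q1}.
Read '0': {q1} → {q1}.
Read '1': {q1} → {q0}.
Read '1': {q0} → {q2, q3}.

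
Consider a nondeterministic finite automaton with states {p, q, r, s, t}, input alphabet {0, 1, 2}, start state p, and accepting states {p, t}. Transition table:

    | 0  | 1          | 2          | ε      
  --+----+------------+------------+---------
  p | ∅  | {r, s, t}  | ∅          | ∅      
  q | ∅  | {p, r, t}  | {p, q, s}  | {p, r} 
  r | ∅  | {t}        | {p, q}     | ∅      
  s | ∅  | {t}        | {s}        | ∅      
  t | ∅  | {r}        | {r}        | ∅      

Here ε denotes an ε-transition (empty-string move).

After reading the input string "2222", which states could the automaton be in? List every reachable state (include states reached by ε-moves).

Start in {p}.
Read '2': {p} → ∅.
The set is empty and remains empty for the remaining 3 symbols.

∅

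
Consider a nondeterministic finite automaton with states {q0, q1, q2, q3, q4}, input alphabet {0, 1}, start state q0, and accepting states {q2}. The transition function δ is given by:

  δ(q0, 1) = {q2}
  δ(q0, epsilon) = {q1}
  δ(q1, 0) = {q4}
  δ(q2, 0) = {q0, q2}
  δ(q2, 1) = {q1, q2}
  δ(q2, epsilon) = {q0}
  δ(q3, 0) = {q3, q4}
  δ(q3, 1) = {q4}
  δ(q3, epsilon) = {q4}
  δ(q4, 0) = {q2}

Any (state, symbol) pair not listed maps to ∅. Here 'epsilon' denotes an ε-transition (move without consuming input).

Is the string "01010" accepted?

No

Start: ε-closure({q0}) = {q0, q1}.
Read '0': {q0, q1} → {q4}.
Read '1': {q4} → ∅.
The set is empty and remains empty for the remaining 3 symbols.
The final set ∅ contains no accepting state.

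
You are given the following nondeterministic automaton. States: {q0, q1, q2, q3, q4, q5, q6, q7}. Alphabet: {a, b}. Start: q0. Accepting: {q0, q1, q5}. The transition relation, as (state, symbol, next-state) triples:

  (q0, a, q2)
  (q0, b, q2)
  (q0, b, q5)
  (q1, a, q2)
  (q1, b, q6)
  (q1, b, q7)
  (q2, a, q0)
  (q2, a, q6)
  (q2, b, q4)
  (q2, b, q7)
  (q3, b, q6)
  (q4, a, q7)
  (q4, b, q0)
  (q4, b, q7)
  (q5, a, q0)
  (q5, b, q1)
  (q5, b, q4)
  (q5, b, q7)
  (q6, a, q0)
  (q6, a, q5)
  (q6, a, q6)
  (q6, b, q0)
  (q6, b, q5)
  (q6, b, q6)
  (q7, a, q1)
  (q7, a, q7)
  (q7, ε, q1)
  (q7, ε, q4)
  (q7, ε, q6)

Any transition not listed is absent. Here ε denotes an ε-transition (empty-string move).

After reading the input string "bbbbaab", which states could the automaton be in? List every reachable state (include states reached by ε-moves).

Start in {q0}.
Read 'b': {q0} → {q2, q5}.
Read 'b': {q2, q5} → {q1, q4, q6, q7}.
Read 'b': {q1, q4, q6, q7} → {q0, q1, q4, q5, q6, q7}.
Read 'b': {q0, q1, q4, q5, q6, q7} → {q0, q1, q2, q4, q5, q6, q7}.
Read 'a': {q0, q1, q2, q4, q5, q6, q7} → {q0, q1, q2, q4, q5, q6, q7}.
Read 'a': {q0, q1, q2, q4, q5, q6, q7} → {q0, q1, q2, q4, q5, q6, q7}.
Read 'b': {q0, q1, q2, q4, q5, q6, q7} → {q0, q1, q2, q4, q5, q6, q7}.

{q0, q1, q2, q4, q5, q6, q7}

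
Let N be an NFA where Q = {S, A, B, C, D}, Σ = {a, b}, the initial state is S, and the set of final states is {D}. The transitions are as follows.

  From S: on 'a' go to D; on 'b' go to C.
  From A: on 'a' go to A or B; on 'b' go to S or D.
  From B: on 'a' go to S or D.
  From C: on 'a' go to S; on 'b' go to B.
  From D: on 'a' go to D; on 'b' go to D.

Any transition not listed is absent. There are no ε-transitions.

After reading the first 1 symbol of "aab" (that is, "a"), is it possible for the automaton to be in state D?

Yes

Start in {S}.
Read 'a': S→{D}; now {D}.
State D is in {D}.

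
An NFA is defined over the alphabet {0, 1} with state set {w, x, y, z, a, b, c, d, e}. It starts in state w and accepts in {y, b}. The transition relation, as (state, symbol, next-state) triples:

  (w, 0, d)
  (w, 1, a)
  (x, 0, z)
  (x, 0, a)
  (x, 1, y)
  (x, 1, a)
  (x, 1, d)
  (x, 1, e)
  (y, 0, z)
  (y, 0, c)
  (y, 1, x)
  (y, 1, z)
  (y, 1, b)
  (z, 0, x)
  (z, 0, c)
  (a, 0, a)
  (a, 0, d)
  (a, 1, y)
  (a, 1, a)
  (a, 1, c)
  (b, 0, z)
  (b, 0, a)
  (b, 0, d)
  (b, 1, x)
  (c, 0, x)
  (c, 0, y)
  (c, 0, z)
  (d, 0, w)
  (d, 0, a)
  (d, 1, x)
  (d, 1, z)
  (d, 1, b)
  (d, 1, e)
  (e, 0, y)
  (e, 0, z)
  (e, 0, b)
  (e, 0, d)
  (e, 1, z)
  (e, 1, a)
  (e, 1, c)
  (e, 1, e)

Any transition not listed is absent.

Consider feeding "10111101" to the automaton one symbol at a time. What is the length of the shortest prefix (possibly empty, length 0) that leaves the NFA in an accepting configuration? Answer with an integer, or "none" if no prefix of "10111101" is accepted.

3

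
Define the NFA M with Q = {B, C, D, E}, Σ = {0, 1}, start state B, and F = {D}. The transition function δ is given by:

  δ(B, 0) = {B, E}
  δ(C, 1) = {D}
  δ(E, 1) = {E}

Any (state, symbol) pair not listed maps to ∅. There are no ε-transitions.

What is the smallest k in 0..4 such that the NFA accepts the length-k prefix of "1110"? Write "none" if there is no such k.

Start in {B}.
Read '1': B→∅; now ∅.
The set is empty and remains empty for the remaining 3 symbols.
No reachable set along the way intersects F.

none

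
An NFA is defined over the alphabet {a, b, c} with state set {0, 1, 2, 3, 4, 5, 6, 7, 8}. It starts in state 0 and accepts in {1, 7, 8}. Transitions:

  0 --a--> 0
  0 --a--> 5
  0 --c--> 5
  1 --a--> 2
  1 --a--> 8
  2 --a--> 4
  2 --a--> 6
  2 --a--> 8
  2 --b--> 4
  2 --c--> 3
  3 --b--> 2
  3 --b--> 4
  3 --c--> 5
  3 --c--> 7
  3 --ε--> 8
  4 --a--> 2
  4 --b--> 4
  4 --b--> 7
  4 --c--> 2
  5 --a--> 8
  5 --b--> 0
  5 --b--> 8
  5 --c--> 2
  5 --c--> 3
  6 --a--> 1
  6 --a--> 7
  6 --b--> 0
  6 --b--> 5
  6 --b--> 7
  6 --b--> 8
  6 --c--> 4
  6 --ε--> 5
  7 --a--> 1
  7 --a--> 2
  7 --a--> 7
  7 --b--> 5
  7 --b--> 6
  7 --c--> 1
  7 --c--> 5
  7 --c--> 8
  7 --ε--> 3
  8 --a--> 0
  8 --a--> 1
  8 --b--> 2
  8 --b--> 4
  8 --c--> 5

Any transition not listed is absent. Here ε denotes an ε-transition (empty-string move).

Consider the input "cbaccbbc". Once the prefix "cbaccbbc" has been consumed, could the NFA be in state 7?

Yes

Start in {0}.
Read 'c': {0} → {5}.
Read 'b': {5} → {0, 8}.
Read 'a': {0, 8} → {0, 1, 5}.
Read 'c': {0, 1, 5} → {2, 3, 5, 8}.
Read 'c': {2, 3, 5, 8} → {2, 3, 5, 7, 8}.
Read 'b': {2, 3, 5, 7, 8} → {0, 2, 4, 5, 6, 8}.
Read 'b': {0, 2, 4, 5, 6, 8} → {0, 2, 3, 4, 5, 7, 8}.
Read 'c': {0, 2, 3, 4, 5, 7, 8} → {1, 2, 3, 5, 7, 8}.
State 7 is in {1, 2, 3, 5, 7, 8}.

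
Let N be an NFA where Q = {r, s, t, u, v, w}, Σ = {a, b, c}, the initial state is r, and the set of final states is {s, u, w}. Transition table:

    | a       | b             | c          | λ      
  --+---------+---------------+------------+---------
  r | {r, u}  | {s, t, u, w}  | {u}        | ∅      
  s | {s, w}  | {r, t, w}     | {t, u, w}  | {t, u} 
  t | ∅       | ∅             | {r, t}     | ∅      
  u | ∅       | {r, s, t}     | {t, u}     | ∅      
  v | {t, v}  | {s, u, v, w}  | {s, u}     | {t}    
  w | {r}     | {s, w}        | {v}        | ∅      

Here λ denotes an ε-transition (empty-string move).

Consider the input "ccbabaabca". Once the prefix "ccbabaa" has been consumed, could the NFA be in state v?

No

Start in {r}.
Read 'c': {r} → {u}.
Read 'c': {u} → {t, u}.
Read 'b': {t, u} → {r, s, t, u}.
Read 'a': {r, s, t, u} → {r, s, t, u, w}.
Read 'b': {r, s, t, u, w} → {r, s, t, u, w}.
Read 'a': {r, s, t, u, w} → {r, s, t, u, w}.
Read 'a': {r, s, t, u, w} → {r, s, t, u, w}.
State v is not in {r, s, t, u, w}.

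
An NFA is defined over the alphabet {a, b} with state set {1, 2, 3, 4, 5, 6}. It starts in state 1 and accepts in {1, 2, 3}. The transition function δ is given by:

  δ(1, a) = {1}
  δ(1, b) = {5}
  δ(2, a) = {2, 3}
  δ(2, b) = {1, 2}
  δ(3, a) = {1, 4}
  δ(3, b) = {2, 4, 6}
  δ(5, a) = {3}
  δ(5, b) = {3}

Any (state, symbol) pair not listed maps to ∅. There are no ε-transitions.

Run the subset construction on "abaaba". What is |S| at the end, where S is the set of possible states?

1

Start in {1}.
Read 'a': 1→{1}; now {1}.
Read 'b': 1→{5}; now {5}.
Read 'a': 5→{3}; now {3}.
Read 'a': 3→{1, 4}; now {1, 4}.
Read 'b': 1→{5}, 4→∅; now {5}.
Read 'a': 5→{3}; now {3}.
That set has 1 state.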